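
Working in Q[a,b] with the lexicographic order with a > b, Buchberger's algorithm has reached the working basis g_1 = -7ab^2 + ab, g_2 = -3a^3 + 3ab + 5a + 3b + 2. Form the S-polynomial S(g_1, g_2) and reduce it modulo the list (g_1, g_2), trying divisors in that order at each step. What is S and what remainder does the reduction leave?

lcm(LM(g_1), LM(g_2)) = a^3b^2.
S = (lcm/LT(g_1))·g_1 − (lcm/LT(g_2))·g_2 = -1/7a^3b + ab^3 + 5/3ab^2 + b^3 + 2/3b^2.
Reduce S modulo (g_1, g_2) in that order:
  leading term a^3b: subtract (1/21b)·g_2 from -1/7a^3b + ab^3 + 5/3ab^2 + b^3 + 2/3b^2 → ab^3 + 32/21ab^2 - 5/21ab + b^3 + 11/21b^2 - 2/21b
  leading term ab^3: subtract (-1/7b)·g_1 from ab^3 + 32/21ab^2 - 5/21ab + b^3 + 11/21b^2 - 2/21b → 5/3ab^2 - 5/21ab + b^3 + 11/21b^2 - 2/21b
  leading term ab^2: subtract (-5/21)·g_1 from 5/3ab^2 - 5/21ab + b^3 + 11/21b^2 - 2/21b → b^3 + 11/21b^2 - 2/21b
  leading term b^3: no divisor's leading term divides it; move b^3 to the remainder.
  leading term b^2: no divisor's leading term divides it; move 11/21b^2 to the remainder.
  leading term b: no divisor's leading term divides it; move -2/21b to the remainder.
The remainder b^3 + 11/21b^2 - 2/21b is nonzero, so it would be added as the next basis element.

S(g_1, g_2) = -1/7a^3b + ab^3 + 5/3ab^2 + b^3 + 2/3b^2; remainder on division = b^3 + 11/21b^2 - 2/21b.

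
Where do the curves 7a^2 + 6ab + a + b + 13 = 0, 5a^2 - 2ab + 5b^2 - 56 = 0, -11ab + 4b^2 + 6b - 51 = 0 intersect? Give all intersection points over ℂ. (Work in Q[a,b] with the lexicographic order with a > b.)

{(1, -3)}

Compute a lex Gröbner basis by Buchberger's algorithm.
f_1 = 7a^2 + 6ab + a + b + 13, LT = a^2.
f_2 = 5a^2 - 2ab + 5b^2 - 56, LT = a^2.
f_3 = -11ab + 4b^2 + 6b - 51, LT = ab.

S(f_1,f_2): lcm = a^2. S = 44/35ab + 1/7a - b^2 + 1/7b + 457/35.
  leading term ab: subtract (-4/35)·f_3 from 44/35ab + 1/7a - b^2 + 1/7b + 457/35 → 1/7a - 19/35b^2 + 29/35b + 253/35
  leading term a: no divisor's leading term divides it; move 1/7a to the remainder.
  leading term b^2: no divisor's leading term divides it; move -19/35b^2 to the remainder.
  leading term b: no divisor's leading term divides it; move 29/35b to the remainder.
  leading term 1: no divisor's leading term divides it; move 253/35 to the remainder.
  remainder 1/7a - 19/35b^2 + 29/35b + 253/35 ≠ 0; add h_4 = 1/7a - 19/35b^2 + 29/35b + 253/35 to the basis.

S(f_1,f_3): lcm = a^2b. S = 94/77ab^2 + 53/77ab - 51/11a + 1/7b^2 + 13/7b.
  leading term ab^2: subtract (-94/847b)·f_3 from 94/77ab^2 + 53/77ab - 51/11a + 1/7b^2 + 13/7b → 53/77ab - 51/11a + 376/847b^3 + 685/847b^2 - 3221/847b
  leading term ab: subtract (-53/847)·f_3 from 53/77ab - 51/11a + 376/847b^3 + 685/847b^2 - 3221/847b → -51/11a + 376/847b^3 + 897/847b^2 - 2903/847b - 2703/847
  leading term a: subtract (-357/11)·h_4 from -51/11a + 376/847b^3 + 897/847b^2 - 2903/847b - 2703/847 → 376/847b^3 - 70128/4235b^2 + 99368/4235b + 980016/4235
  leading term b^3: no divisor's leading term divides it; move 376/847b^3 to the remainder.
  leading term b^2: no divisor's leading term divides it; move -70128/4235b^2 to the remainder.
  leading term b: no divisor's leading term divides it; move 99368/4235b to the remainder.
  leading term 1: no divisor's leading term divides it; move 980016/4235 to the remainder.
  remainder 376/847b^3 - 70128/4235b^2 + 99368/4235b + 980016/4235 ≠ 0; add h_5 = 376/847b^3 - 70128/4235b^2 + 99368/4235b + 980016/4235 to the basis.

S(f_2,f_3): lcm = a^2b. S = -2/55ab^2 + 6/11ab - 51/11a + b^3 - 56/5b.
  leading term ab^2: subtract (2/605b)·f_3 from -2/55ab^2 + 6/11ab - 51/11a + b^3 - 56/5b → 6/11ab - 51/11a + 597/605b^3 - 12/605b^2 - 6674/605b
  leading term ab: subtract (-6/121)·f_3 from 6/11ab - 51/11a + 597/605b^3 - 12/605b^2 - 6674/605b → -51/11a + 597/605b^3 + 108/605b^2 - 6494/605b - 306/121
  leading term a: subtract (-357/11)·h_4 from -51/11a + 597/605b^3 + 108/605b^2 - 6494/605b - 306/121 → 597/605b^3 - 10551/605b^2 + 1955/121b + 140403/605
  leading term b^3: subtract (4179/1880)·h_5 from 597/605b^3 - 10551/605b^2 + 1955/121b + 140403/605 → 250347/12925b^2 - 465292/12925b - 3648999/12925
  leading term b^2: no divisor's leading term divides it; move 250347/12925b^2 to the remainder.
  leading term b: no divisor's leading term divides it; move -465292/12925b to the remainder.
  leading term 1: no divisor's leading term divides it; move -3648999/12925 to the remainder.
  remainder 250347/12925b^2 - 465292/12925b - 3648999/12925 ≠ 0; add h_6 = 250347/12925b^2 - 465292/12925b - 3648999/12925 to the basis.

S(f_1,h_4): lcm = a^2. S = 19/5ab^2 - 173/35ab - 1766/35a + 1/7b + 13/7.
  leading term ab^2: subtract (-19/55b)·f_3 from 19/5ab^2 - 173/35ab - 1766/35a + 1/7b + 13/7 → -173/35ab - 1766/35a + 76/55b^3 + 114/55b^2 - 6728/385b + 13/7
  leading term ab: subtract (173/385)·f_3 from -173/35ab - 1766/35a + 76/55b^3 + 114/55b^2 - 6728/385b + 13/7 → -1766/35a + 76/55b^3 + 106/385b^2 - 706/35b + 9538/385
  leading term a: subtract (-1766/5)·h_4 from -1766/35a + 76/55b^3 + 106/385b^2 - 706/35b + 9538/385 → 76/55b^3 - 52652/275b^2 + 6812/25b + 708924/275
  leading term b^3: subtract (1463/470)·h_5 from 76/55b^3 - 52652/275b^2 + 6812/25b + 708924/275 → -1808428/12925b^2 + 2577808/12925b + 24009276/12925
  leading term b^2: subtract (-1808428/250347)·h_6 from -1808428/12925b^2 + 2577808/12925b + 24009276/12925 → -15172192/250347b - 15172192/83449
  leading term b: no divisor's leading term divides it; move -15172192/250347b to the remainder.
  leading term 1: no divisor's leading term divides it; move -15172192/83449 to the remainder.
  remainder -15172192/250347b - 15172192/83449 ≠ 0; add h_7 = -15172192/250347b - 15172192/83449 to the basis.

The other S-polynomials (S(f_2,h_4), S(f_3,h_4), S(f_1,h_5), S(f_2,h_5), S(f_3,h_5), S(h_4,h_5), S(f_1,h_6), S(f_2,h_6), S(f_3,h_6), S(h_4,h_6), S(h_5,h_6), S(f_1,h_7), S(f_2,h_7), S(f_3,h_7), S(h_4,h_7), S(h_5,h_7), S(h_6,h_7)) all reduce to 0 modulo the current basis, so we have a Gröbner basis.
Inter-reduce: drop elements whose leading term is divisible by another's, tail-reduce, and make monic.
Reduced Gröbner basis: {a - 1, b + 3}.

The lex basis is triangular: the last element involves only b. Solving b + 3 = 0 gives b ∈ {-3}; substituting each value into the earlier elements determines the remaining variables.
  b = -3: the earlier basis element becomes a - 1 = 0, giving a = 1 — point (1, -3).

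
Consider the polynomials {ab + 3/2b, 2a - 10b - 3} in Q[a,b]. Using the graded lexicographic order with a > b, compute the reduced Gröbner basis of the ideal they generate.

G = {b^2 + 3/5b, a - 5b - 3/2}

f_1 = ab + 3/2b, LT = ab.
f_2 = 2a - 10b - 3, LT = a.

S(f_1,f_2): lcm = ab. S = 5b^2 + 3b.
  leading term b^2: no divisor's leading term divides it; move 5b^2 to the remainder.
  leading term b: no divisor's leading term divides it; move 3b to the remainder.
  remainder 5b^2 + 3b ≠ 0; add g_3 = 5b^2 + 3b to the basis.

The other S-polynomials (S(f_1,g_3), S(f_2,g_3)) all reduce to 0 modulo the current basis, so we have a Gröbner basis.
Inter-reduce: drop elements whose leading term is divisible by another's, tail-reduce, and make monic.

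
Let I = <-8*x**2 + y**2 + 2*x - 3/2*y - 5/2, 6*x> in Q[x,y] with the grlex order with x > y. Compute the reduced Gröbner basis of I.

G = {y**2 - 3/2*y - 5/2, x}

f_1 = -8*x**2 + y**2 + 2*x - 3/2*y - 5/2, LT = x**2.
f_2 = 6*x, LT = x.

S(f_1,f_2): lcm = x**2. S = -1/8*y**2 - 1/4*x + 3/16*y + 5/16.
  leading term y**2: no divisor's leading term divides it; move -1/8*y**2 to the remainder.
  leading term x: subtract (-1/24)·f_2 from -1/4*x + 3/16*y + 5/16 → 3/16*y + 5/16
  leading term y: no divisor's leading term divides it; move 3/16*y to the remainder.
  leading term 1: no divisor's leading term divides it; move 5/16 to the remainder.
  remainder -1/8*y**2 + 3/16*y + 5/16 ≠ 0; add g_3 = -1/8*y**2 + 3/16*y + 5/16 to the basis.

S(f_1,g_3): leading monomials are coprime, so the S-polynomial reduces to 0 (Buchberger's first criterion).
S(f_2,g_3): leading monomials are coprime, so the S-polynomial reduces to 0 (Buchberger's first criterion).
Every S-polynomial of the final basis reduces to 0, so we have a Gröbner basis.
Inter-reduce: drop elements whose leading term is divisible by another's, tail-reduce, and make monic.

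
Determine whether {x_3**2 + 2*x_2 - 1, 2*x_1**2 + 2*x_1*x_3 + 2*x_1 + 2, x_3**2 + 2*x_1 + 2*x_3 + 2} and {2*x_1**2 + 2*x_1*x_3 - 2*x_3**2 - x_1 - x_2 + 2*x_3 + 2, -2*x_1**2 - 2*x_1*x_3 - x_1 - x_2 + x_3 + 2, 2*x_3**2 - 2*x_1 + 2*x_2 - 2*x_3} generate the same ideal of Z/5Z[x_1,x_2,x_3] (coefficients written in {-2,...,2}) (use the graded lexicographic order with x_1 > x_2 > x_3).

No, the ideals differ.

Two ideals are equal iff their reduced Gröbner bases coincide (the reduced basis is unique for a fixed ordering).
Buchberger on the first generating set:
f_1 = x_3**2 + 2*x_2 - 1, LT = x_3**2.
f_2 = 2*x_1**2 + 2*x_1*x_3 + 2*x_1 + 2, LT = x_1**2.
f_3 = x_3**2 + 2*x_1 + 2*x_3 + 2, LT = x_3**2.

S(f_1,f_3): lcm = x_3**2. S = -2*x_1 + 2*x_2 - 2*x_3 + 2.
  leading term x_1: no divisor's leading term divides it; move -2*x_1 to the remainder.
  leading term x_2: no divisor's leading term divides it; move 2*x_2 to the remainder.
  leading term x_3: no divisor's leading term divides it; move -2*x_3 to the remainder.
  leading term 1: no divisor's leading term divides it; move 2 to the remainder.
  remainder -2*x_1 + 2*x_2 - 2*x_3 + 2 ≠ 0; add g_4 = -2*x_1 + 2*x_2 - 2*x_3 + 2 to the basis.

S(f_2,g_4): lcm = x_1**2. S = x_1*x_2 + 2*x_1 + 1.
  leading term x_1*x_2: subtract (2*x_2)·g_4 from x_1*x_2 + 2*x_1 + 1 → x_2**2 - x_2*x_3 + 2*x_1 + x_2 + 1
  leading term x_2**2: no divisor's leading term divides it; move x_2**2 to the remainder.
  leading term x_2*x_3: no divisor's leading term divides it; move -x_2*x_3 to the remainder.
  leading term x_1: subtract (-1)·g_4 from 2*x_1 + x_2 + 1 → -2*x_2 - 2*x_3 - 2
  leading term x_2: no divisor's leading term divides it; move -2*x_2 to the remainder.
  leading term x_3: no divisor's leading term divides it; move -2*x_3 to the remainder.
  leading term 1: no divisor's leading term divides it; move -2 to the remainder.
  remainder x_2**2 - x_2*x_3 - 2*x_2 - 2*x_3 - 2 ≠ 0; add g_5 = x_2**2 - x_2*x_3 - 2*x_2 - 2*x_3 - 2 to the basis.

The other S-polynomials (S(f_1,f_2), S(f_2,f_3), S(f_1,g_4), S(f_3,g_4), S(f_1,g_5), S(f_2,g_5), S(f_3,g_5), S(g_4,g_5)) all reduce to 0 modulo the current basis, so we have a Gröbner basis.
Inter-reduce: drop elements whose leading term is divisible by another's, tail-reduce, and make monic.
Reduced Gröbner basis: {x_2**2 - x_2*x_3 - 2*x_2 - 2*x_3 - 2, x_3**2 + 2*x_2 - 1, x_1 - x_2 + x_3 - 1}.

Buchberger on the second generating set:
h_1 = 2*x_1**2 + 2*x_1*x_3 - 2*x_3**2 - x_1 - x_2 + 2*x_3 + 2, LT = x_1**2.
h_2 = -2*x_1**2 - 2*x_1*x_3 - x_1 - x_2 + x_3 + 2, LT = x_1**2.
h_3 = 2*x_3**2 - 2*x_1 + 2*x_2 - 2*x_3, LT = x_3**2.

S(h_1,h_2): lcm = x_1**2. S = -x_3**2 - x_1 - x_2 - x_3 + 2.
  leading term x_3**2: subtract (2)·h_3 from -x_3**2 - x_1 - x_2 - x_3 + 2 → -2*x_1 - 2*x_3 + 2
  leading term x_1: no divisor's leading term divides it; move -2*x_1 to the remainder.
  leading term x_3: no divisor's leading term divides it; move -2*x_3 to the remainder.
  leading term 1: no divisor's leading term divides it; move 2 to the remainder.
  remainder -2*x_1 - 2*x_3 + 2 ≠ 0; add k_4 = -2*x_1 - 2*x_3 + 2 to the basis.

S(h_1,k_4): lcm = x_1**2. S = -x_3**2 - 2*x_1 + 2*x_2 + x_3 + 1.
  leading term x_3**2: subtract (2)·h_3 from -x_3**2 - 2*x_1 + 2*x_2 + x_3 + 1 → 2*x_1 - 2*x_2 + 1
  leading term x_1: subtract (-1)·k_4 from 2*x_1 - 2*x_2 + 1 → -2*x_2 - 2*x_3 - 2
  leading term x_2: no divisor's leading term divides it; move -2*x_2 to the remainder.
  leading term x_3: no divisor's leading term divides it; move -2*x_3 to the remainder.
  leading term 1: no divisor's leading term divides it; move -2 to the remainder.
  remainder -2*x_2 - 2*x_3 - 2 ≠ 0; add k_5 = -2*x_2 - 2*x_3 - 2 to the basis.

The other S-polynomials (S(h_1,h_3), S(h_2,h_3), S(h_2,k_4), S(h_3,k_4), S(h_1,k_5), S(h_2,k_5), S(h_3,k_5), S(k_4,k_5)) all reduce to 0 modulo the current basis, so we have a Gröbner basis.
Inter-reduce: drop elements whose leading term is divisible by another's, tail-reduce, and make monic.
Reduced Gröbner basis: {x_3**2 - x_3 - 2, x_1 + x_3 - 1, x_2 + x_3 + 1}.

Since the reduced bases disagree, the two ideals are not the same.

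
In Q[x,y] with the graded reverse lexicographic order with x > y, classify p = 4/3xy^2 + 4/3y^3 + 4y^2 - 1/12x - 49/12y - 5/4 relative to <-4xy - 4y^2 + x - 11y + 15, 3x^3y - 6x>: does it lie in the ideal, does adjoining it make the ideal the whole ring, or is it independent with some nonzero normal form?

4/3xy^2 + 4/3y^3 + 4y^2 - 1/12x - 49/12y - 5/4 lies in I (it reduces to 0).

First compute the reduced Gröbner basis of I by Buchberger's algorithm.
f_1 = -4xy - 4y^2 + x - 11y + 15, LT = xy.
f_2 = 3x^3y - 6x, LT = x^3y.

S(f_1,f_2): lcm = x^3y. S = x^2y^2 - 1/4x^3 + 11/4x^2y - 15/4x^2 + 2x.
  reduce S modulo (f_1, f_2):
  remainder y^4 - 1/4x^3 + 35/4y^3 - 3x^2 + 75/4y^2 + 47/4x - 6y - 45/2 ≠ 0; add h_3 = y^4 - 1/4x^3 + 35/4y^3 - 3x^2 + 75/4y^2 + 47/4x - 6y - 45/2 to the basis.

S(f_1,h_3): lcm = xy^4. S = y^5 + 1/4x^4 - 9xy^3 + 11/4y^4 + 3x^3 - 75/4xy^2 - 15/4y^3 - 47/4x^2 + 6xy + 45/2x.
  reduce S modulo (f_1, f_2, h_3):
  remainder 1/4x^4 + 15/4x^3 - 2x^2 + 2y^2 - 6x + 11/2y - 15/2 ≠ 0; add h_4 = 1/4x^4 + 15/4x^3 - 2x^2 + 2y^2 - 6x + 11/2y - 15/2 to the basis.

The other S-polynomials (S(f_2,h_3), S(f_1,h_4), S(f_2,h_4), S(h_3,h_4)) all reduce to 0 modulo the current basis, so we have a Gröbner basis.
Inter-reduce: drop elements whose leading term is divisible by another's, tail-reduce, and make monic.
Reduced Gröbner basis: {x^4 + 15x^3 - 8x^2 + 8y^2 - 24x + 22y - 30, y^4 - 1/4x^3 + 35/4y^3 - 3x^2 + 75/4y^2 + 47/4x - 6y - 45/2, xy + y^2 - 1/4x + 11/4y - 15/4}.
Label its elements g_1 = x^4 + 15x^3 - 8x^2 + 8y^2 - 24x + 22y - 30, g_2 = y^4 - 1/4x^3 + 35/4y^3 - 3x^2 + 75/4y^2 + 47/4x - 6y - 45/2, g_3 = xy + y^2 - 1/4x + 11/4y - 15/4.

Reduce p = 4/3xy^2 + 4/3y^3 + 4y^2 - 1/12x - 49/12y - 5/4 modulo G:
  leading term xy^2: subtract (4/3y)·g_3 from 4/3xy^2 + 4/3y^3 + 4y^2 - 1/12x - 49/12y - 5/4 → 1/3xy + 1/3y^2 - 1/12x + 11/12y - 5/4
  leading term xy: subtract (1/3)·g_3 from 1/3xy + 1/3y^2 - 1/12x + 11/12y - 5/4 → 0
  normal form = 0.
Since the normal form is 0, p ∈ I.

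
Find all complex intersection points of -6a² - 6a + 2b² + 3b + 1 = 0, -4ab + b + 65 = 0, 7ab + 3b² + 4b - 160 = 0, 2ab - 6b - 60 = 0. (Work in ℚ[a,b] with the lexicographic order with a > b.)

Compute a lex Gröbner basis by Buchberger's algorithm.
f_1 = -6a² - 6a + 2b² + 3b + 1, LT = a².
f_2 = -4ab + b + 65, LT = ab.
f_3 = 7ab + 3b² + 4b - 160, LT = ab.
f_4 = 2ab - 6b - 60, LT = ab.

S(f_1,f_2): lcm = a²b. S = 5/4ab + 65/4a - ⅓b³ - ½b² - ⅙b.
  reduce S modulo (f_1, f_2, f_3, f_4):
  remainder 65/4a - ⅓b³ - ½b² + 7/48b + 325/16 ≠ 0; add h_5 = 65/4a - ⅓b³ - ½b² + 7/48b + 325/16 to the basis.

S(f_1,f_3): lcm = a²b. S = -3/7ab² + 3/7ab + 160/7a - ⅓b³ - ½b² - ⅙b.
  reduce S modulo (f_1, f_2, f_3, f_4, h_5):
  remainder 37/273b³ + 5/52b² - 3947/546b - 605/28 ≠ 0; add h_6 = 37/273b³ + 5/52b² - 3947/546b - 605/28 to the basis.

S(f_1,f_4): lcm = a²b. S = 4ab + 30a - ⅓b³ - ½b² - ⅙b.
  reduce S modulo (f_1, f_2, f_3, f_4, h_5, h_6):
  remainder 33/148b² + 1155/74b + 10725/148 ≠ 0; add h_7 = 33/148b² + 1155/74b + 10725/148 to the basis.

S(f_2,f_3): lcm = ab. S = -3/7b² - 23/28b + 185/28.
  reduce S modulo (f_1, f_2, f_3, f_4, h_5, h_6, h_7):
  remainder 817/28b + 4085/28 ≠ 0; add h_8 = 817/28b + 4085/28 to the basis.

The other S-polynomials (S(f_2,f_4), S(f_3,f_4), S(f_1,h_5), S(f_2,h_5), S(f_3,h_5), S(f_4,h_5), S(f_1,h_6), S(f_2,h_6), S(f_3,h_6), S(f_4,h_6), S(h_5,h_6), S(f_1,h_7), S(f_2,h_7), S(f_3,h_7), S(f_4,h_7), S(h_5,h_7), S(h_6,h_7), S(f_1,h_8), S(f_2,h_8), S(f_3,h_8), S(f_4,h_8), S(h_5,h_8), S(h_6,h_8), S(h_7,h_8)) all reduce to 0 modulo the current basis, so we have a Gröbner basis.
Inter-reduce: drop elements whose leading term is divisible by another's, tail-reduce, and make monic.
Reduced Gröbner basis: {a + 3, b + 5}.

Since the basis is lex-ordered, b + 5 is univariate in b. Its roots are {-5}. Back-substituting each root into the other basis elements fixes the other coordinates.
  b = -5: the earlier basis element becomes a + 3 = 0, giving a = -3 — point (-3, -5).
A lex Gröbner basis triangularizes the system, enabling back-substitution.

{(-3, -5)}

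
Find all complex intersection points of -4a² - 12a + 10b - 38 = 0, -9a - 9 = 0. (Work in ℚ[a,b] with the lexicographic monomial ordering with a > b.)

{(-1, 3)}

Compute a lex Gröbner basis by Buchberger's algorithm.
f_1 = -4a² - 12a + 10b - 38, LT = a².
f_2 = -9a - 9, LT = a.

S(f_1,f_2): lcm = a². S = 2a - 5/2b + 19/2.
  reduce S modulo (f_1, f_2):
  remainder -5/2b + 15/2 ≠ 0; add h_3 = -5/2b + 15/2 to the basis.

The other S-polynomials (S(f_1,h_3), S(f_2,h_3)) all reduce to 0 modulo the current basis, so we have a Gröbner basis.
Inter-reduce: drop elements whose leading term is divisible by another's, tail-reduce, and make monic.
Reduced Gröbner basis: {a + 1, b - 3}.

The lex basis is triangular: the last element involves only b. Solving b - 3 = 0 gives b ∈ {3}; substituting each value into the earlier elements determines the remaining variables.
  b = 3: the earlier basis element becomes a + 1 = 0, giving a = -1 — point (-1, 3).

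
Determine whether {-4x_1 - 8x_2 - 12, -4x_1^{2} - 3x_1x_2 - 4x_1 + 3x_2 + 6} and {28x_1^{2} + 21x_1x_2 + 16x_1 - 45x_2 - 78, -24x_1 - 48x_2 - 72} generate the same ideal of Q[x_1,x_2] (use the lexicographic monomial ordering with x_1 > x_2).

Yes, the ideals are equal.

Two ideals are equal iff their reduced Gröbner bases coincide (the reduced basis is unique for a fixed ordering).
Buchberger on the first generating set:
f_1 = -4x_1 - 8x_2 - 12, LT = x_1.
f_2 = -4x_1^{2} - 3x_1x_2 - 4x_1 + 3x_2 + 6, LT = x_1^{2}.

S(f_1,f_2): lcm = x_1^{2}. S = \tfrac{5}{4}x_1x_2 + 2x_1 + \tfrac{3}{4}x_2 + \tfrac{3}{2}.
  leading term x_1x_2: subtract (-\tfrac{5}{16}x_2)·f_1 from \tfrac{5}{4}x_1x_2 + 2x_1 + \tfrac{3}{4}x_2 + \tfrac{3}{2} → 2x_1 - \tfrac{5}{2}x_2^{2} - 3x_2 + \tfrac{3}{2}
  leading term x_1: subtract (-\tfrac{1}{2})·f_1 from 2x_1 - \tfrac{5}{2}x_2^{2} - 3x_2 + \tfrac{3}{2} → -\tfrac{5}{2}x_2^{2} - 7x_2 - \tfrac{9}{2}
  leading term x_2^{2}: no divisor's leading term divides it; move -\tfrac{5}{2}x_2^{2} to the remainder.
  leading term x_2: no divisor's leading term divides it; move -7x_2 to the remainder.
  leading term 1: no divisor's leading term divides it; move -\tfrac{9}{2} to the remainder.
  remainder -\tfrac{5}{2}x_2^{2} - 7x_2 - \tfrac{9}{2} ≠ 0; add g_3 = -\tfrac{5}{2}x_2^{2} - 7x_2 - \tfrac{9}{2} to the basis.

The other S-polynomials (S(f_1,g_3), S(f_2,g_3)) all reduce to 0 modulo the current basis, so we have a Gröbner basis.
Inter-reduce: drop elements whose leading term is divisible by another's, tail-reduce, and make monic.
Reduced Gröbner basis: {x_1 + 2x_2 + 3, x_2^{2} + \tfrac{14}{5}x_2 + \tfrac{9}{5}}.

Buchberger on the second generating set:
h_1 = 28x_1^{2} + 21x_1x_2 + 16x_1 - 45x_2 - 78, LT = x_1^{2}.
h_2 = -24x_1 - 48x_2 - 72, LT = x_1.

S(h_1,h_2): lcm = x_1^{2}. S = -\tfrac{5}{4}x_1x_2 - \tfrac{17}{7}x_1 - \tfrac{45}{28}x_2 - \tfrac{39}{14}.
  leading term x_1x_2: subtract (\tfrac{5}{96}x_2)·h_2 from -\tfrac{5}{4}x_1x_2 - \tfrac{17}{7}x_1 - \tfrac{45}{28}x_2 - \tfrac{39}{14} → -\tfrac{17}{7}x_1 + \tfrac{5}{2}x_2^{2} + \tfrac{15}{7}x_2 - \tfrac{39}{14}
  leading term x_1: subtract (\tfrac{17}{168})·h_2 from -\tfrac{17}{7}x_1 + \tfrac{5}{2}x_2^{2} + \tfrac{15}{7}x_2 - \tfrac{39}{14} → \tfrac{5}{2}x_2^{2} + 7x_2 + \tfrac{9}{2}
  leading term x_2^{2}: no divisor's leading term divides it; move \tfrac{5}{2}x_2^{2} to the remainder.
  leading term x_2: no divisor's leading term divides it; move 7x_2 to the remainder.
  leading term 1: no divisor's leading term divides it; move \tfrac{9}{2} to the remainder.
  remainder \tfrac{5}{2}x_2^{2} + 7x_2 + \tfrac{9}{2} ≠ 0; add k_3 = \tfrac{5}{2}x_2^{2} + 7x_2 + \tfrac{9}{2} to the basis.

The other S-polynomials (S(h_1,k_3), S(h_2,k_3)) all reduce to 0 modulo the current basis, so we have a Gröbner basis.
Inter-reduce: drop elements whose leading term is divisible by another's, tail-reduce, and make monic.
Reduced Gröbner basis: {x_1 + 2x_2 + 3, x_2^{2} + \tfrac{14}{5}x_2 + \tfrac{9}{5}}.

The two bases agree; hence the ideals are identical.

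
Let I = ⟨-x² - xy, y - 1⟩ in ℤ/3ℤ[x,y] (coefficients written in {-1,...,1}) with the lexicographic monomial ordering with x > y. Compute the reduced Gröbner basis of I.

G = {x² + x, y - 1}

f_1 = -x² - xy, LT = x².
f_2 = y - 1, LT = y.

The S-polynomials (S(f_1,f_2)) all reduce to 0 modulo the current basis, so we have a Gröbner basis.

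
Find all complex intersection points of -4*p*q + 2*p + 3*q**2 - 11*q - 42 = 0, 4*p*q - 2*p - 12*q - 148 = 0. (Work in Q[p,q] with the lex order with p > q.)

Compute a lex Gröbner basis by Buchberger's algorithm.
f_1 = -4*p*q + 2*p + 3*q**2 - 11*q - 42, LT = p*q.
f_2 = 4*p*q - 2*p - 12*q - 148, LT = p*q.

S(f_1,f_2): lcm = p*q. S = -3/4*q**2 + 23/4*q + 95/2.
  leading term q**2: no divisor's leading term divides it; move -3/4*q**2 to the remainder.
  leading term q: no divisor's leading term divides it; move 23/4*q to the remainder.
  leading term 1: no divisor's leading term divides it; move 95/2 to the remainder.
  remainder -3/4*q**2 + 23/4*q + 95/2 ≠ 0; add h_3 = -3/4*q**2 + 23/4*q + 95/2 to the basis.

S(f_1,h_3): lcm = p*q**2. S = 43/6*p*q + 190/3*p - 3/4*q**3 + 11/4*q**2 + 21/2*q.
  leading term p*q: subtract (-43/24)·f_1 from 43/6*p*q + 190/3*p - 3/4*q**3 + 11/4*q**2 + 21/2*q → 803/12*p - 3/4*q**3 + 65/8*q**2 - 221/24*q - 301/4
  leading term p: no divisor's leading term divides it; move 803/12*p to the remainder.
  leading term q**3: subtract (q)·h_3 from -3/4*q**3 + 65/8*q**2 - 221/24*q - 301/4 → 19/8*q**2 - 1361/24*q - 301/4
  leading term q**2: subtract (-19/6)·h_3 from 19/8*q**2 - 1361/24*q - 301/4 → -77/2*q + 451/6
  leading term q: no divisor's leading term divides it; move -77/2*q to the remainder.
  leading term 1: no divisor's leading term divides it; move 451/6 to the remainder.
  remainder 803/12*p - 77/2*q + 451/6 ≠ 0; add h_4 = 803/12*p - 77/2*q + 451/6 to the basis.

S(f_2,h_3): lcm = p*q**2. S = 43/6*p*q + 190/3*p - 3*q**2 - 37*q.
  leading term p*q: subtract (-43/24)·f_1 from 43/6*p*q + 190/3*p - 3*q**2 - 37*q → 803/12*p + 19/8*q**2 - 1361/24*q - 301/4
  leading term p: subtract (1)·h_4 from 803/12*p + 19/8*q**2 - 1361/24*q - 301/4 → 19/8*q**2 - 437/24*q - 1805/12
  leading term q**2: subtract (-19/6)·h_3 from 19/8*q**2 - 437/24*q - 1805/12 → 0
  remainder 0.

S(f_1,h_4): lcm = p*q. S = -1/2*p - 51/292*q**2 + 475/292*q + 21/2.
  leading term p: subtract (-6/803)·h_4 from -1/2*p - 51/292*q**2 + 475/292*q + 21/2 → -51/292*q**2 + 391/292*q + 1615/146
  leading term q**2: subtract (17/73)·h_3 from -51/292*q**2 + 391/292*q + 1615/146 → 0
  remainder 0.

S(f_2,h_4): lcm = p*q. S = -1/2*p + 42/73*q**2 - 301/73*q - 37.
  leading term p: subtract (-6/803)·h_4 from -1/2*p + 42/73*q**2 - 301/73*q - 37 → 42/73*q**2 - 322/73*q - 2660/73
  leading term q**2: subtract (-56/73)·h_3 from 42/73*q**2 - 322/73*q - 2660/73 → 0
  remainder 0.

S(h_3,h_4): leading monomials are coprime, so the S-polynomial reduces to 0 (Buchberger's first criterion).
Every S-polynomial of the final basis reduces to 0, so we have a Gröbner basis.
Inter-reduce: drop elements whose leading term is divisible by another's, tail-reduce, and make monic.
Reduced Gröbner basis: {p - 42/73*q + 82/73, q**2 - 23/3*q - 190/3}.

The lex basis is triangular: the last element involves only q. Solving q**2 - 23/3*q - 190/3 = 0 gives q ∈ {-5, 38/3}; substituting each value into the earlier elements determines the remaining variables.
  q = -5: the earlier basis element becomes p + 4 = 0, giving p = -4 — point (-4, -5).
  q = 38/3: the earlier basis element becomes p - 450/73 = 0, giving p = 450/73 — point (450/73, 38/3).
Each listed point satisfies every original equation (direct substitution).

{(-4, -5), (450/73, 38/3)}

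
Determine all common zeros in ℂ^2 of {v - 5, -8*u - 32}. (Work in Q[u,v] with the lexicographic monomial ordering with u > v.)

Compute a lex Gröbner basis by Buchberger's algorithm.
f_1 = v - 5, LT = v.
f_2 = -8*u - 32, LT = u.

The S-polynomials (S(f_1,f_2)) all reduce to 0 modulo the current basis, so we have a Gröbner basis.
Inter-reduce: drop elements whose leading term is divisible by another's, tail-reduce, and make monic.
Reduced Gröbner basis: {u + 4, v - 5}.

Elimination: the polynomial v - 5 lies in the elimination ideal for v, so v ∈ {5}. For each such v, the remaining basis elements (now univariate) give the rest of the solution.
  v = 5: the earlier basis element becomes u + 4 = 0, giving u = -4 — point (-4, 5).

{(-4, 5)}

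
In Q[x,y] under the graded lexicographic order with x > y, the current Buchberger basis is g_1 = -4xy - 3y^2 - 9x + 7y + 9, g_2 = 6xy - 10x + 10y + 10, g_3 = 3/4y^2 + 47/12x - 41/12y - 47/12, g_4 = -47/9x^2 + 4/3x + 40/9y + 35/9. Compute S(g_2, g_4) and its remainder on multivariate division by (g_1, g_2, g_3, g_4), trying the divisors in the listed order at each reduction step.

lcm(LM(g_2), LM(g_4)) = x^2y.
S = (lcm/LT(g_2))·g_2 − (lcm/LT(g_4))·g_4 = -5/3x^2 + 271/141xy + 40/47y^2 + 5/3x + 35/47y.
Reduce S modulo (g_1, g_2, g_3, g_4) in that order:
  leading term x^2: subtract (15/47)·g_4 from -5/3x^2 + 271/141xy + 40/47y^2 + 5/3x + 35/47y → 271/141xy + 40/47y^2 + 175/141x - 95/141y - 175/141
  leading term xy: subtract (-271/564)·g_1 from 271/141xy + 40/47y^2 + 175/141x - 95/141y - 175/141 → -111/188y^2 - 37/12x + 1517/564y + 37/12
  leading term y^2: subtract (-37/47)·g_3 from -111/188y^2 - 37/12x + 1517/564y + 37/12 → 0
The remainder is 0, so this S-polynomial contributes no new basis element.

S(g_2, g_4) = -5/3x^2 + 271/141xy + 40/47y^2 + 5/3x + 35/47y; remainder on division = 0.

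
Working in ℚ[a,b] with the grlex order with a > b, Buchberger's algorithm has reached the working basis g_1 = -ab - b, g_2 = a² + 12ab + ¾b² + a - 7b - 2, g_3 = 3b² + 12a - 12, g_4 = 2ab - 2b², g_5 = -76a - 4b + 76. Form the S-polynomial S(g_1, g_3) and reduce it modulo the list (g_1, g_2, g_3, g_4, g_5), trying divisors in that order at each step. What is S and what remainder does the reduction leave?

S(g_1, g_3) = -4a² + b² + 4a; remainder on division = -1436/19b.

lcm(LM(g_1), LM(g_3)) = ab².
S = (lcm/LT(g_1))·g_1 − (lcm/LT(g_3))·g_3 = -4a² + b² + 4a.
Reduce S modulo (g_1, g_2, g_3, g_4, g_5) in that order:
  leading term a²: subtract (-4)·g_2 from -4a² + b² + 4a → 48ab + 4b² + 8a - 28b - 8
  leading term ab: subtract (-48)·g_1 from 48ab + 4b² + 8a - 28b - 8 → 4b² + 8a - 76b - 8
  leading term b²: subtract (4/3)·g_3 from 4b² + 8a - 76b - 8 → -8a - 76b + 8
  leading term a: subtract (2/19)·g_5 from -8a - 76b + 8 → -1436/19b
  leading term b: no divisor's leading term divides it; move -1436/19b to the remainder.
The remainder -1436/19b is nonzero, so it would be added as the next basis element.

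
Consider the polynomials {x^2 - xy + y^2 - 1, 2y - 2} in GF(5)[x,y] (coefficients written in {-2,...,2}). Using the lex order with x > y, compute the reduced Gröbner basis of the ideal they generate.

f_1 = x^2 - xy + y^2 - 1, LT = x^2.
f_2 = 2y - 2, LT = y.

The S-polynomials (S(f_1,f_2)) all reduce to 0 modulo the current basis, so we have a Gröbner basis.

G = {x^2 - x, y - 1}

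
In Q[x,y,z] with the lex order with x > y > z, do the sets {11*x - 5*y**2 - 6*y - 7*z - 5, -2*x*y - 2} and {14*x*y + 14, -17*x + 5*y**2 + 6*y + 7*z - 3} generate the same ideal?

No, the ideals differ.

Two ideals are equal iff their reduced Gröbner bases coincide (the reduced basis is unique for a fixed ordering).
Buchberger on the first generating set:
f_1 = 11*x - 5*y**2 - 6*y - 7*z - 5, LT = x.
f_2 = -2*x*y - 2, LT = x*y.

S(f_1,f_2): lcm = x*y. S = -5/11*y**3 - 6/11*y**2 - 7/11*y*z - 5/11*y - 1.
  leading term y**3: no divisor's leading term divides it; move -5/11*y**3 to the remainder.
  leading term y**2: no divisor's leading term divides it; move -6/11*y**2 to the remainder.
  leading term y*z: no divisor's leading term divides it; move -7/11*y*z to the remainder.
  leading term y: no divisor's leading term divides it; move -5/11*y to the remainder.
  leading term 1: no divisor's leading term divides it; move -1 to the remainder.
  remainder -5/11*y**3 - 6/11*y**2 - 7/11*y*z - 5/11*y - 1 ≠ 0; add g_3 = -5/11*y**3 - 6/11*y**2 - 7/11*y*z - 5/11*y - 1 to the basis.

S(f_1,g_3): leading monomials are coprime, so the S-polynomial reduces to 0 (Buchberger's first criterion).
S(f_2,g_3): lcm = x*y**3. S = -6/5*x*y**2 - 7/5*x*y*z - x*y - 11/5*x + y**2.
  leading term x*y**2: subtract (-6/55*y**2)·f_1 from -6/5*x*y**2 - 7/5*x*y*z - x*y - 11/5*x + y**2 → -7/5*x*y*z - x*y - 11/5*x - 6/11*y**4 - 36/55*y**3 - 42/55*y**2*z + 5/11*y**2
  leading term x*y*z: subtract (-7/55*y*z)·f_1 from -7/5*x*y*z - x*y - 11/5*x - 6/11*y**4 - 36/55*y**3 - 42/55*y**2*z + 5/11*y**2 → -x*y - 11/5*x - 6/11*y**4 - 7/11*y**3*z - 36/55*y**3 - 84/55*y**2*z + 5/11*y**2 - 49/55*y*z**2 - 7/11*y*z
  leading term x*y: subtract (-1/11*y)·f_1 from -x*y - 11/5*x - 6/11*y**4 - 7/11*y**3*z - 36/55*y**3 - 84/55*y**2*z + 5/11*y**2 - 49/55*y*z**2 - 7/11*y*z → -11/5*x - 6/11*y**4 - 7/11*y**3*z - 61/55*y**3 - 84/55*y**2*z - 1/11*y**2 - 49/55*y*z**2 - 14/11*y*z - 5/11*y
  leading term x: subtract (-1/5)·f_1 from -11/5*x - 6/11*y**4 - 7/11*y**3*z - 61/55*y**3 - 84/55*y**2*z - 1/11*y**2 - 49/55*y*z**2 - 14/11*y*z - 5/11*y → -6/11*y**4 - 7/11*y**3*z - 61/55*y**3 - 84/55*y**2*z - 12/11*y**2 - 49/55*y*z**2 - 14/11*y*z - 91/55*y - 7/5*z - 1
  leading term y**4: subtract (6/5*y)·g_3 from -6/11*y**4 - 7/11*y**3*z - 61/55*y**3 - 84/55*y**2*z - 12/11*y**2 - 49/55*y*z**2 - 14/11*y*z - 91/55*y - 7/5*z - 1 → -7/11*y**3*z - 5/11*y**3 - 42/55*y**2*z - 6/11*y**2 - 49/55*y*z**2 - 14/11*y*z - 5/11*y - 7/5*z - 1
  leading term y**3*z: subtract (7/5*z)·g_3 from -7/11*y**3*z - 5/11*y**3 - 42/55*y**2*z - 6/11*y**2 - 49/55*y*z**2 - 14/11*y*z - 5/11*y - 7/5*z - 1 → -5/11*y**3 - 6/11*y**2 - 7/11*y*z - 5/11*y - 1
  leading term y**3: subtract (1)·g_3 from -5/11*y**3 - 6/11*y**2 - 7/11*y*z - 5/11*y - 1 → 0
  remainder 0.

Every S-polynomial of the final basis reduces to 0, so we have a Gröbner basis.
Inter-reduce: drop elements whose leading term is divisible by another's, tail-reduce, and make monic.
Reduced Gröbner basis: {x - 5/11*y**2 - 6/11*y - 7/11*z - 5/11, y**3 + 6/5*y**2 + 7/5*y*z + y + 11/5}.

Buchberger on the second generating set:
h_1 = 14*x*y + 14, LT = x*y.
h_2 = -17*x + 5*y**2 + 6*y + 7*z - 3, LT = x.

S(h_1,h_2): lcm = x*y. S = 5/17*y**3 + 6/17*y**2 + 7/17*y*z - 3/17*y + 1.
  leading term y**3: no divisor's leading term divides it; move 5/17*y**3 to the remainder.
  leading term y**2: no divisor's leading term divides it; move 6/17*y**2 to the remainder.
  leading term y*z: no divisor's leading term divides it; move 7/17*y*z to the remainder.
  leading term y: no divisor's leading term divides it; move -3/17*y to the remainder.
  leading term 1: no divisor's leading term divides it; move 1 to the remainder.
  remainder 5/17*y**3 + 6/17*y**2 + 7/17*y*z - 3/17*y + 1 ≠ 0; add k_3 = 5/17*y**3 + 6/17*y**2 + 7/17*y*z - 3/17*y + 1 to the basis.

S(h_1,k_3): lcm = x*y**3. S = -6/5*x*y**2 - 7/5*x*y*z + 3/5*x*y - 17/5*x + y**2.
  leading term x*y**2: subtract (-3/35*y)·h_1 from -6/5*x*y**2 - 7/5*x*y*z + 3/5*x*y - 17/5*x + y**2 → -7/5*x*y*z + 3/5*x*y - 17/5*x + y**2 + 6/5*y
  leading term x*y*z: subtract (-1/10*z)·h_1 from -7/5*x*y*z + 3/5*x*y - 17/5*x + y**2 + 6/5*y → 3/5*x*y - 17/5*x + y**2 + 6/5*y + 7/5*z
  leading term x*y: subtract (3/70)·h_1 from 3/5*x*y - 17/5*x + y**2 + 6/5*y + 7/5*z → -17/5*x + y**2 + 6/5*y + 7/5*z - 3/5
  leading term x: subtract (1/5)·h_2 from -17/5*x + y**2 + 6/5*y + 7/5*z - 3/5 → 0
  remainder 0.

S(h_2,k_3): leading monomials are coprime, so the S-polynomial reduces to 0 (Buchberger's first criterion).
Every S-polynomial of the final basis reduces to 0, so we have a Gröbner basis.
Inter-reduce: drop elements whose leading term is divisible by another's, tail-reduce, and make monic.
Reduced Gröbner basis: {x - 5/17*y**2 - 6/17*y - 7/17*z + 3/17, y**3 + 6/5*y**2 + 7/5*y*z - 3/5*y + 17/5}.

The bases are distinct; the ideals are different.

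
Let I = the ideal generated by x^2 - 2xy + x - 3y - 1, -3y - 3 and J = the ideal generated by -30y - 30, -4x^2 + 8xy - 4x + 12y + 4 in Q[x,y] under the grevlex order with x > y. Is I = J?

Yes, the ideals are equal.

Equality of ideals is decidable: compute both reduced Gröbner bases (unique for the ordering) and check whether they agree.
Buchberger on the first generating set:
f_1 = x^2 - 2xy + x - 3y - 1, LT = x^2.
f_2 = -3y - 3, LT = y.

The S-polynomials (S(f_1,f_2)) all reduce to 0 modulo the current basis, so we have a Gröbner basis.
Inter-reduce: drop elements whose leading term is divisible by another's, tail-reduce, and make monic.
Reduced Gröbner basis: {x^2 + 3x + 2, y + 1}.

Buchberger on the second generating set:
h_1 = -30y - 30, LT = y.
h_2 = -4x^2 + 8xy - 4x + 12y + 4, LT = x^2.

The S-polynomials (S(h_1,h_2)) all reduce to 0 modulo the current basis, so we have a Gröbner basis.
Inter-reduce: drop elements whose leading term is divisible by another's, tail-reduce, and make monic.
Reduced Gröbner basis: {x^2 + 3x + 2, y + 1}.

These coincide, so the ideals are equal.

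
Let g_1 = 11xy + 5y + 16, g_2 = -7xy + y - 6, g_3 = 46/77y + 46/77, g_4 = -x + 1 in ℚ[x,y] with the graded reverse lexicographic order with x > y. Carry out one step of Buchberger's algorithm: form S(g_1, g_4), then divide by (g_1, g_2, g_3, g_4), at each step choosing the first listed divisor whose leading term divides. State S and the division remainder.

S(g_1, g_4) = 16/11y + 16/11; remainder on division = 0.

lcm(LM(g_1), LM(g_4)) = xy.
S = (lcm/LT(g_1))·g_1 − (lcm/LT(g_4))·g_4 = 16/11y + 16/11.
Reduce S modulo (g_1, g_2, g_3, g_4) in that order:
  leading term y: subtract (56/23)·g_3 from 16/11y + 16/11 → 0
The remainder is 0, so this S-polynomial contributes no new basis element.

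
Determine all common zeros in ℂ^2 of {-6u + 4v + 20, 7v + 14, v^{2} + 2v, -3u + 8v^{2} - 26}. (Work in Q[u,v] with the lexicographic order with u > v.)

Compute a lex Gröbner basis by Buchberger's algorithm.
f_1 = -6u + 4v + 20, LT = u.
f_2 = 7v + 14, LT = v.
f_3 = v^{2} + 2v, LT = v^{2}.
f_4 = -3u + 8v^{2} - 26, LT = u.

The S-polynomials (S(f_1,f_2), S(f_1,f_3), S(f_1,f_4), S(f_2,f_3), S(f_2,f_4), S(f_3,f_4)) all reduce to 0 modulo the current basis, so we have a Gröbner basis.
Inter-reduce: drop elements whose leading term is divisible by another's, tail-reduce, and make monic.
Reduced Gröbner basis: {u - 2, v + 2}.

A lex Gröbner basis eliminates variables successively. Here v + 2 depends only on v, with roots {-2}; lifting each root through the earlier basis elements recovers the full solutions.
  v = -2: the earlier basis element becomes u - 2 = 0, giving u = 2 — point (2, -2).

{(2, -2)}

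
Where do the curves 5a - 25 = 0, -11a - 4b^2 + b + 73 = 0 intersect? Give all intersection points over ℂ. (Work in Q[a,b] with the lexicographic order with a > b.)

Compute a lex Gröbner basis by Buchberger's algorithm.
f_1 = 5a - 25, LT = a.
f_2 = -11a - 4b^2 + b + 73, LT = a.

S(f_1,f_2): lcm = a. S = -4/11b^2 + 1/11b + 18/11.
  leading term b^2: no divisor's leading term divides it; move -4/11b^2 to the remainder.
  leading term b: no divisor's leading term divides it; move 1/11b to the remainder.
  leading term 1: no divisor's leading term divides it; move 18/11 to the remainder.
  remainder -4/11b^2 + 1/11b + 18/11 ≠ 0; add h_3 = -4/11b^2 + 1/11b + 18/11 to the basis.

The other S-polynomials (S(f_1,h_3), S(f_2,h_3)) all reduce to 0 modulo the current basis, so we have a Gröbner basis.
Inter-reduce: drop elements whose leading term is divisible by another's, tail-reduce, and make monic.
Reduced Gröbner basis: {a - 5, b^2 - 1/4b - 9/2}.

A lex Gröbner basis eliminates variables successively. Here b^2 - 1/4b - 9/2 depends only on b, with roots {-2, 9/4}; lifting each root through the earlier basis elements recovers the full solutions.
  b = -2: the earlier basis element becomes a - 5 = 0, giving a = 5 — point (5, -2).
  b = 9/4: the earlier basis element becomes a - 5 = 0, giving a = 5 — point (5, 9/4).
Check: every point annihilates each of the original generators.
A lex Gröbner basis triangularizes the system, enabling back-substitution.

{(5, -2), (5, 9/4)}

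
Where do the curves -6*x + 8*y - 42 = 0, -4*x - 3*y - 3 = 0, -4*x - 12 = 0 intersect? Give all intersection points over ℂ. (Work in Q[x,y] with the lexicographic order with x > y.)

Compute a lex Gröbner basis by Buchberger's algorithm.
f_1 = -6*x + 8*y - 42, LT = x.
f_2 = -4*x - 3*y - 3, LT = x.
f_3 = -4*x - 12, LT = x.

S(f_1,f_2): lcm = x. S = -25/12*y + 25/4.
  leading term y: no divisor's leading term divides it; move -25/12*y to the remainder.
  leading term 1: no divisor's leading term divides it; move 25/4 to the remainder.
  remainder -25/12*y + 25/4 ≠ 0; add h_4 = -25/12*y + 25/4 to the basis.

The other S-polynomials (S(f_1,f_3), S(f_2,f_3), S(f_1,h_4), S(f_2,h_4), S(f_3,h_4)) all reduce to 0 modulo the current basis, so we have a Gröbner basis.
Inter-reduce: drop elements whose leading term is divisible by another's, tail-reduce, and make monic.
Reduced Gröbner basis: {x + 3, y - 3}.

Since the basis is lex-ordered, y - 3 is univariate in y. Its roots are {3}. Back-substituting each root into the other basis elements fixes the other coordinates.
  y = 3: the earlier basis element becomes x + 3 = 0, giving x = -3 — point (-3, 3).
Substituting each solution back into the original system confirms all equations vanish.

{(-3, 3)}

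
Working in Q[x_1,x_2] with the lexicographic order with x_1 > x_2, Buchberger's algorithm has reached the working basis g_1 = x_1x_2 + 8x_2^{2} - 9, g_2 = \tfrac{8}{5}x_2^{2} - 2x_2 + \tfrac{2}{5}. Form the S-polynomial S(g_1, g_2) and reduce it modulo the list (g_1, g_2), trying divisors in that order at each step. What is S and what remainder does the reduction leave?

lcm(LM(g_1), LM(g_2)) = x_1x_2^{2}.
S = (lcm/LT(g_1))·g_1 − (lcm/LT(g_2))·g_2 = \tfrac{5}{4}x_1x_2 - \tfrac{1}{4}x_1 + 8x_2^{3} - 9x_2.
Reduce S modulo (g_1, g_2) in that order:
  leading term x_1x_2: subtract (\tfrac{5}{4})·g_1 from \tfrac{5}{4}x_1x_2 - \tfrac{1}{4}x_1 + 8x_2^{3} - 9x_2 → -\tfrac{1}{4}x_1 + 8x_2^{3} - 10x_2^{2} - 9x_2 + \tfrac{45}{4}
  leading term x_1: no divisor's leading term divides it; move -\tfrac{1}{4}x_1 to the remainder.
  leading term x_2^{3}: subtract (5x_2)·g_2 from 8x_2^{3} - 10x_2^{2} - 9x_2 + \tfrac{45}{4} → -11x_2 + \tfrac{45}{4}
  leading term x_2: no divisor's leading term divides it; move -11x_2 to the remainder.
  leading term 1: no divisor's leading term divides it; move \tfrac{45}{4} to the remainder.
The remainder -\tfrac{1}{4}x_1 - 11x_2 + \tfrac{45}{4} is nonzero, so it would be added as the next basis element.

S(g_1, g_2) = \tfrac{5}{4}x_1x_2 - \tfrac{1}{4}x_1 + 8x_2^{3} - 9x_2; remainder on division = -\tfrac{1}{4}x_1 - 11x_2 + \tfrac{45}{4}.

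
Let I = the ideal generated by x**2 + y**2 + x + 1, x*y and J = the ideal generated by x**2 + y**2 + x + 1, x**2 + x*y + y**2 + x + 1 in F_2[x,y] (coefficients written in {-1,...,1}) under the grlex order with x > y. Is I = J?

For a fixed monomial order, each ideal has a unique reduced Gröbner basis; comparing bases decides equality.
Buchberger on the first generating set:
f_1 = x**2 + y**2 + x + 1, LT = x**2.
f_2 = x*y, LT = x*y.

S(f_1,f_2): lcm = x**2*y. S = y**3 + x*y + y.
  reduce S modulo (f_1, f_2):
  remainder y**3 + y ≠ 0; add g_3 = y**3 + y to the basis.

The other S-polynomials (S(f_1,g_3), S(f_2,g_3)) all reduce to 0 modulo the current basis, so we have a Gröbner basis.
Inter-reduce: drop elements whose leading term is divisible by another's, tail-reduce, and make monic.
Reduced Gröbner basis: {y**3 + y, x**2 + y**2 + x + 1, x*y}.

Buchberger on the second generating set:
h_1 = x**2 + y**2 + x + 1, LT = x**2.
h_2 = x**2 + x*y + y**2 + x + 1, LT = x**2.

S(h_1,h_2): lcm = x**2. S = x*y.
  reduce S modulo (h_1, h_2):
  remainder x*y ≠ 0; add k_3 = x*y to the basis.

S(h_1,k_3): lcm = x**2*y. S = y**3 + x*y + y.
  reduce S modulo (h_1, h_2, k_3):
  remainder y**3 + y ≠ 0; add k_4 = y**3 + y to the basis.

The other S-polynomials (S(h_2,k_3), S(h_1,k_4), S(h_2,k_4), S(k_3,k_4)) all reduce to 0 modulo the current basis, so we have a Gröbner basis.
Inter-reduce: drop elements whose leading term is divisible by another's, tail-reduce, and make monic.
Reduced Gröbner basis: {y**3 + y, x**2 + y**2 + x + 1, x*y}.

The two bases agree; hence the ideals are identical.

Yes, the ideals are equal.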